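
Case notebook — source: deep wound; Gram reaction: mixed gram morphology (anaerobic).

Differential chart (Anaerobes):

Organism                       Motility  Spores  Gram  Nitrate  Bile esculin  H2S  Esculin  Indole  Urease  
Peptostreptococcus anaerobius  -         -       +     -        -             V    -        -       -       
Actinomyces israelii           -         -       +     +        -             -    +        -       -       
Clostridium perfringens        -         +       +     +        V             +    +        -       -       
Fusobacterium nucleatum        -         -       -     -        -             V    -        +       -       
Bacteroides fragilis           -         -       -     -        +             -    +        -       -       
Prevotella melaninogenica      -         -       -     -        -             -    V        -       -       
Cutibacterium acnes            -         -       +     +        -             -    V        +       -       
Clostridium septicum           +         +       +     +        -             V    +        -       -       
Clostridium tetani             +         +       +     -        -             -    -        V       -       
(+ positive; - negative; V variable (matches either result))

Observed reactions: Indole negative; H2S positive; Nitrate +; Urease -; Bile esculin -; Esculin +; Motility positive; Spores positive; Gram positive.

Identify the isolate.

Gram +: excludes Fusobacterium nucleatum, Bacteroides fragilis, Prevotella melaninogenica — 6 left.
Bile esculin -: all 6 remaining candidates are consistent.
Nitrate +: excludes Peptostreptococcus anaerobius, Clostridium tetani — 4 left.
H2S +: excludes Actinomyces israelii, Cutibacterium acnes — 2 left.
Spores +: all 2 remaining candidates are consistent.
Urease -: all 2 remaining candidates are consistent.
Indole -: all 2 remaining candidates are consistent.
Motility +: excludes Clostridium perfringens — 1 left.
Esculin +: the one remaining candidate is consistent.

Clostridium septicum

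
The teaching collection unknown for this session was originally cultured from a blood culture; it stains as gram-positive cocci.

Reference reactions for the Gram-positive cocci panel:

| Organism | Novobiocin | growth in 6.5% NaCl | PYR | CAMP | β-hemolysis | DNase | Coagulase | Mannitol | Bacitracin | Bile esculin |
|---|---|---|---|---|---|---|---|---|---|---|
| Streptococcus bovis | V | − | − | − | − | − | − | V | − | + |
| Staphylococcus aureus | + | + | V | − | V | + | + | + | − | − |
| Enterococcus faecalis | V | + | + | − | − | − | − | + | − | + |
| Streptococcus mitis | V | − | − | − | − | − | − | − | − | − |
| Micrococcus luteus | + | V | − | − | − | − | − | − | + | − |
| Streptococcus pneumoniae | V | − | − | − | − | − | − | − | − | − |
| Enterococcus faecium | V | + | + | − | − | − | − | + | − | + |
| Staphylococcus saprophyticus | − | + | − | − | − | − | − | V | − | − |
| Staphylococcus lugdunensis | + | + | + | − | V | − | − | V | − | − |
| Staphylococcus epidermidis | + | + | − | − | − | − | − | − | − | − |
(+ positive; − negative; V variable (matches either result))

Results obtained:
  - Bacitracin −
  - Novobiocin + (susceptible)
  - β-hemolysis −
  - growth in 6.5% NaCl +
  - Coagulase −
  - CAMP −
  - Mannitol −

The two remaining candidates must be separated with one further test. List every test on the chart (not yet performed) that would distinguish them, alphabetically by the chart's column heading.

PYR

Mannitol −: excludes Staphylococcus aureus, Enterococcus faecalis, Enterococcus faecium — 7 left.
Bacitracin −: excludes Micrococcus luteus — 6 left.
Coagulase −: all 6 remaining candidates are consistent.
Novobiocin +: excludes Staphylococcus saprophyticus — 5 left.
CAMP −: all 5 remaining candidates are consistent.
β-hemolysis −: all 5 remaining candidates are consistent.
growth in 6.5% NaCl +: excludes Streptococcus bovis, Streptococcus mitis, Streptococcus pneumoniae — 2 left.
Two candidates remain: Staphylococcus epidermidis and Staphylococcus lugdunensis.
  PYR: Staphylococcus epidermidis −, Staphylococcus lugdunensis + — discriminates.
  DNase: − vs − — same for both, does not separate.
  Bile esculin: − vs − — same for both, does not separate.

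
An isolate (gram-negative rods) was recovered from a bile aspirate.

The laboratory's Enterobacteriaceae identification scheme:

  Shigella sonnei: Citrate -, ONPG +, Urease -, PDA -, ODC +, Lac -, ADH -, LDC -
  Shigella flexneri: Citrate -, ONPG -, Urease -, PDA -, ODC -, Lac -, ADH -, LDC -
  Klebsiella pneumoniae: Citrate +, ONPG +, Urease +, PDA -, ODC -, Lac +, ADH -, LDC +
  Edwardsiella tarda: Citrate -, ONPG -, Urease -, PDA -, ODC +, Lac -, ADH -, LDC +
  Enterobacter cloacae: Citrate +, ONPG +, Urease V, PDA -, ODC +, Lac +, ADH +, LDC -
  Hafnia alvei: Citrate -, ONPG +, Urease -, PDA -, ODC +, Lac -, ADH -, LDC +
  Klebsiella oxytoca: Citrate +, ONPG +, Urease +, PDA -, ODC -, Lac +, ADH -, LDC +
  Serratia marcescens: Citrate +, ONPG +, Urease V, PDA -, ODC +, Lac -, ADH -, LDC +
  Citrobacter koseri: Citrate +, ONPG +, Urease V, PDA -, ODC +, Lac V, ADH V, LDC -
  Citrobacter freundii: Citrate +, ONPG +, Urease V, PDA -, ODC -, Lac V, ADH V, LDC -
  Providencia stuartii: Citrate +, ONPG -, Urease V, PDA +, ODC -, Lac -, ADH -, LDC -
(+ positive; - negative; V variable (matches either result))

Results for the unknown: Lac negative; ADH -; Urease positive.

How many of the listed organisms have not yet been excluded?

Urease +: excludes Shigella sonnei, Shigella flexneri, Edwardsiella tarda, Hafnia alvei — 7 left.
ADH -: excludes Enterobacter cloacae — 6 left.
Lac -: excludes Klebsiella pneumoniae, Klebsiella oxytoca — 4 left.
Still consistent: Citrobacter freundii, Citrobacter koseri, Providencia stuartii, Serratia marcescens.

4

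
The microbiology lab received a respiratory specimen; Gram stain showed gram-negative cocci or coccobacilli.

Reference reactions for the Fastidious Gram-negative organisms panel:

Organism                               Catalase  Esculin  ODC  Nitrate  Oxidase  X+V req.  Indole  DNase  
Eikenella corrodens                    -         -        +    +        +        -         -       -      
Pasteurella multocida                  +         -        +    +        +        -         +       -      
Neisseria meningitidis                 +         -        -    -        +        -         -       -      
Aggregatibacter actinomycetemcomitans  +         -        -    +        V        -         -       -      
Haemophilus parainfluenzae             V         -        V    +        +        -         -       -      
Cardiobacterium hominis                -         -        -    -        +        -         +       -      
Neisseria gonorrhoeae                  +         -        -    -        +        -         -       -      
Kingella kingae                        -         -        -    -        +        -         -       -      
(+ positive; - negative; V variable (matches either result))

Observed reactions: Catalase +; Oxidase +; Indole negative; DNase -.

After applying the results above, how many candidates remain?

4

Indole -: excludes Pasteurella multocida, Cardiobacterium hominis — 6 left.
DNase -: all 6 remaining candidates are consistent.
Oxidase +: all 6 remaining candidates are consistent.
Catalase +: excludes Eikenella corrodens, Kingella kingae — 4 left.
Still consistent: Aggregatibacter actinomycetemcomitans, Haemophilus parainfluenzae, Neisseria gonorrhoeae, Neisseria meningitidis.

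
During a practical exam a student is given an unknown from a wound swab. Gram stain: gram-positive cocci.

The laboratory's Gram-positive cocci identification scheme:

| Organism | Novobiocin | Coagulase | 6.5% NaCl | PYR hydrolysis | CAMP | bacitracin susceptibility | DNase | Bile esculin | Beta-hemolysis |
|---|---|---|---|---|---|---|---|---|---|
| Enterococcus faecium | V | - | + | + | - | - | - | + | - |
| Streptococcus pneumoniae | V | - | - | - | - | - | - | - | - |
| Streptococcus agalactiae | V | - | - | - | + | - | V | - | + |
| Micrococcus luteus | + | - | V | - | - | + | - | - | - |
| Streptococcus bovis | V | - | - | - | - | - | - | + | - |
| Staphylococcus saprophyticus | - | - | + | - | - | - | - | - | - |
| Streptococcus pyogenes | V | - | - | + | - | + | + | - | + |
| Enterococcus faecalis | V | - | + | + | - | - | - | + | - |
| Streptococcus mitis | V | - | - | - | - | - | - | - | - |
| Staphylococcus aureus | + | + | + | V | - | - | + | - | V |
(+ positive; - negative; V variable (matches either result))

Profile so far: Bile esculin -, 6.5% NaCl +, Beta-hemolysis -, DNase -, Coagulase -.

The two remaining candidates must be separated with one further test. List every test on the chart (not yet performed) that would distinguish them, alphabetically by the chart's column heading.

bacitracin susceptibility, Novobiocin

DNase -: excludes Streptococcus pyogenes, Staphylococcus aureus — 8 left.
Coagulase -: all 8 remaining candidates are consistent.
Beta-hemolysis -: excludes Streptococcus agalactiae — 7 left.
6.5% NaCl +: excludes Streptococcus pneumoniae, Streptococcus bovis, Streptococcus mitis — 4 left.
Bile esculin -: excludes Enterococcus faecium, Enterococcus faecalis — 2 left.
Two candidates remain: Micrococcus luteus and Staphylococcus saprophyticus.
  Novobiocin: Micrococcus luteus +, Staphylococcus saprophyticus - — discriminates.
  PYR hydrolysis: - vs - — same for both, does not separate.
  CAMP: - vs - — same for both, does not separate.
  bacitracin susceptibility: Micrococcus luteus +, Staphylococcus saprophyticus - — discriminates.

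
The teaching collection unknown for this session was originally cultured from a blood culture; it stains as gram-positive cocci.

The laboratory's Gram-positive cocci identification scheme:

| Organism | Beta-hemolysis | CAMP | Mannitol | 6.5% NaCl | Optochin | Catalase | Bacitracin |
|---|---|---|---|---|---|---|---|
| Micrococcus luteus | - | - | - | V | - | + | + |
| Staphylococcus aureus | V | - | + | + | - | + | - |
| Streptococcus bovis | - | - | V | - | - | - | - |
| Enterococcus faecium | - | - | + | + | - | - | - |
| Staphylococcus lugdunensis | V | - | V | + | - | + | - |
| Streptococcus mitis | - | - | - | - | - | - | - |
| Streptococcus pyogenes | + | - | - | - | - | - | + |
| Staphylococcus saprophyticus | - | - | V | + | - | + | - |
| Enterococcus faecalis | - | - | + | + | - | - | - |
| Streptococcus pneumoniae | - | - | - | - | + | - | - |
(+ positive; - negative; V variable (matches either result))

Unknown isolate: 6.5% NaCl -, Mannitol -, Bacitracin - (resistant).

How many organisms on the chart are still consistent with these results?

Bacitracin -: excludes Micrococcus luteus, Streptococcus pyogenes — 8 left.
Mannitol -: excludes Staphylococcus aureus, Enterococcus faecium, Enterococcus faecalis — 5 left.
6.5% NaCl -: excludes Staphylococcus lugdunensis, Staphylococcus saprophyticus — 3 left.
Still consistent: Streptococcus bovis, Streptococcus mitis, Streptococcus pneumoniae.

3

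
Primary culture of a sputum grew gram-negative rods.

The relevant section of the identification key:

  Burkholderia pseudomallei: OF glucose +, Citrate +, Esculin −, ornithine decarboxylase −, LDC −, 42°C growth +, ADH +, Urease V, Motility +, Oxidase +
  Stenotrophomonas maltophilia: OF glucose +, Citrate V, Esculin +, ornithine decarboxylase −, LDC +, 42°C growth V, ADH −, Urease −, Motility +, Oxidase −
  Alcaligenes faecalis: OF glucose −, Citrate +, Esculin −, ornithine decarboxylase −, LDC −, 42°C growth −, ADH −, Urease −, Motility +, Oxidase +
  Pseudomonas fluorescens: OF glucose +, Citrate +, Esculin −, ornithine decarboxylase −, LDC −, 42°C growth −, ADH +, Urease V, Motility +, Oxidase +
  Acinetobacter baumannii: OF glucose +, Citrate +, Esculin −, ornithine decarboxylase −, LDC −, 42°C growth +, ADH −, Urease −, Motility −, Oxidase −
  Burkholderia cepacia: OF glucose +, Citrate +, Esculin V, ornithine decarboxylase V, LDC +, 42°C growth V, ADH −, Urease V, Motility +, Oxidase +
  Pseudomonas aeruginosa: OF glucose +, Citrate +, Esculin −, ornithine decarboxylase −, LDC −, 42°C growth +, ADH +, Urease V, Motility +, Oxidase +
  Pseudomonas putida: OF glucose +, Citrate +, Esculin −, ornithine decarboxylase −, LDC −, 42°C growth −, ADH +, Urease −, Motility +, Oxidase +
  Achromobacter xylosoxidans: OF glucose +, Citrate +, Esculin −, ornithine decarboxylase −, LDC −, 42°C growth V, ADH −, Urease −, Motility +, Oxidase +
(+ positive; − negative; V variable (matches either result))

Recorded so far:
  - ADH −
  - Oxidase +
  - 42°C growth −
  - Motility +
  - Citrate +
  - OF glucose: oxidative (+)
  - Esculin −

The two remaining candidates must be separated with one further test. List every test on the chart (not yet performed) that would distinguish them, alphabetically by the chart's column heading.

Motility +: excludes Acinetobacter baumannii — 8 left.
Citrate +: all 8 remaining candidates are consistent.
Esculin −: excludes Stenotrophomonas maltophilia — 7 left.
Oxidase +: all 7 remaining candidates are consistent.
ADH −: excludes Burkholderia pseudomallei, Pseudomonas fluorescens, Pseudomonas aeruginosa, Pseudomonas putida — 3 left.
42°C growth −: all 3 remaining candidates are consistent.
OF glucose +: excludes Alcaligenes faecalis — 2 left.
Two candidates remain: Achromobacter xylosoxidans and Burkholderia cepacia.
  ornithine decarboxylase: − vs V — variable for at least one, does not separate.
  LDC: Achromobacter xylosoxidans −, Burkholderia cepacia + — discriminates.
  Urease: − vs V — variable for at least one, does not separate.

LDC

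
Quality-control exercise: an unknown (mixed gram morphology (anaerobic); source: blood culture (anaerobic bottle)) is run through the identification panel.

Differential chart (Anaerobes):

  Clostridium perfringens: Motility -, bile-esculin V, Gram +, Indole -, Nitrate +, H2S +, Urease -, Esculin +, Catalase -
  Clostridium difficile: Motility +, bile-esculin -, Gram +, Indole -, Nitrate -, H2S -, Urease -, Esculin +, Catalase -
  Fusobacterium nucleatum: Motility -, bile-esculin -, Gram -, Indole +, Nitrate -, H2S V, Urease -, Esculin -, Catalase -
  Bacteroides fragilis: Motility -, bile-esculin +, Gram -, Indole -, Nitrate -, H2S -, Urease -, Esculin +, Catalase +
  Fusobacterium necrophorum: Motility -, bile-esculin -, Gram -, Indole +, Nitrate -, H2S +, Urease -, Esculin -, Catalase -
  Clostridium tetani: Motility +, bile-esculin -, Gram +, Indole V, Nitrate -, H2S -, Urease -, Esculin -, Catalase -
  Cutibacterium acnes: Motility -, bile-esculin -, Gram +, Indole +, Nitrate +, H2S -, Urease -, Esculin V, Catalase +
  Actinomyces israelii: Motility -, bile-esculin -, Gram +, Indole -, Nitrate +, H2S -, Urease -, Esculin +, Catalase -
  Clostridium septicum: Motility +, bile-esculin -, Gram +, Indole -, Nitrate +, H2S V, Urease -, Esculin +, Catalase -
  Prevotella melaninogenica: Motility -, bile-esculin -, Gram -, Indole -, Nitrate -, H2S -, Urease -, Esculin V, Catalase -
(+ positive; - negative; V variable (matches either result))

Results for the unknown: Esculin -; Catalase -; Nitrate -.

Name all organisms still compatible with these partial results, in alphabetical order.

Clostridium tetani, Fusobacterium necrophorum, Fusobacterium nucleatum, Prevotella melaninogenica

Esculin -: excludes 5 organisms — 5 left.
Catalase -: excludes Cutibacterium acnes — 4 left.
Nitrate -: all 4 remaining candidates are consistent.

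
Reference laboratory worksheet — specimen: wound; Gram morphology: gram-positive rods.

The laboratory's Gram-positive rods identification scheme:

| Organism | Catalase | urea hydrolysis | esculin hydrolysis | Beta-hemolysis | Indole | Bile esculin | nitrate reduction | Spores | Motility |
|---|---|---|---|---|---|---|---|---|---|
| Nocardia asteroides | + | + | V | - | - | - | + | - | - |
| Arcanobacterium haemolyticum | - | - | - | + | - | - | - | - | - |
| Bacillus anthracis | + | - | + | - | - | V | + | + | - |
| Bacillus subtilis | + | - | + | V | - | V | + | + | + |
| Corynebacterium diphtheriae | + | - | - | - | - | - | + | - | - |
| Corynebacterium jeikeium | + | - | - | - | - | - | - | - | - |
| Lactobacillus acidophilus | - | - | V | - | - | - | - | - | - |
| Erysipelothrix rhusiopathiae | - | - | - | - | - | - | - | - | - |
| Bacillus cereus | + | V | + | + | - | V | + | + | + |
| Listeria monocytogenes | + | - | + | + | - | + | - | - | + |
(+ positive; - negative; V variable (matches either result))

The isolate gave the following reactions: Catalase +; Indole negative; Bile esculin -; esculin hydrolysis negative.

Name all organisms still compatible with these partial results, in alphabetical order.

esculin hydrolysis -: excludes Bacillus anthracis, Bacillus subtilis, Bacillus cereus, Listeria monocytogenes — 6 left.
Bile esculin -: all 6 remaining candidates are consistent.
Indole -: all 6 remaining candidates are consistent.
Catalase +: excludes Arcanobacterium haemolyticum, Lactobacillus acidophilus, Erysipelothrix rhusiopathiae — 3 left.

Corynebacterium diphtheriae, Corynebacterium jeikeium, Nocardia asteroides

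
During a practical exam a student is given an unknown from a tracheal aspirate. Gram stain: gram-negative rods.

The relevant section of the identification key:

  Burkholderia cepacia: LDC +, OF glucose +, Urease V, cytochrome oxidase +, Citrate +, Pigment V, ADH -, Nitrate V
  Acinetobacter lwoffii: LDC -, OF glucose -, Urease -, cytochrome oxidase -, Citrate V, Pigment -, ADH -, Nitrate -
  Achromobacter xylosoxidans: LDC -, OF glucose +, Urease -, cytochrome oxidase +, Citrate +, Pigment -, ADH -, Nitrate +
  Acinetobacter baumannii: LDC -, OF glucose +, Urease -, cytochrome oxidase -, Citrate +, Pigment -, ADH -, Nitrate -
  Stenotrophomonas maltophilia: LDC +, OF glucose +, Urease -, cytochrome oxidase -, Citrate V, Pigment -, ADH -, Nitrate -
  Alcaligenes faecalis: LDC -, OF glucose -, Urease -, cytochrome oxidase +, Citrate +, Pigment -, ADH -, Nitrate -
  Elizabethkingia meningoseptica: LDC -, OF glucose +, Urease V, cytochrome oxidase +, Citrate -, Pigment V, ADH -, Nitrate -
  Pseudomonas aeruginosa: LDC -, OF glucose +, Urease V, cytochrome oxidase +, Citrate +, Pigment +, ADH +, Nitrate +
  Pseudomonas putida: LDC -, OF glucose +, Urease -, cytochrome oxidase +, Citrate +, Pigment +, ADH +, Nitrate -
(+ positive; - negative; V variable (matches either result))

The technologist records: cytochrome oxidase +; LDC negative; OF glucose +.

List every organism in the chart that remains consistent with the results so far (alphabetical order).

cytochrome oxidase +: excludes Acinetobacter lwoffii, Acinetobacter baumannii, Stenotrophomonas maltophilia — 6 left.
LDC -: excludes Burkholderia cepacia — 5 left.
OF glucose +: excludes Alcaligenes faecalis — 4 left.

Achromobacter xylosoxidans, Elizabethkingia meningoseptica, Pseudomonas aeruginosa, Pseudomonas putida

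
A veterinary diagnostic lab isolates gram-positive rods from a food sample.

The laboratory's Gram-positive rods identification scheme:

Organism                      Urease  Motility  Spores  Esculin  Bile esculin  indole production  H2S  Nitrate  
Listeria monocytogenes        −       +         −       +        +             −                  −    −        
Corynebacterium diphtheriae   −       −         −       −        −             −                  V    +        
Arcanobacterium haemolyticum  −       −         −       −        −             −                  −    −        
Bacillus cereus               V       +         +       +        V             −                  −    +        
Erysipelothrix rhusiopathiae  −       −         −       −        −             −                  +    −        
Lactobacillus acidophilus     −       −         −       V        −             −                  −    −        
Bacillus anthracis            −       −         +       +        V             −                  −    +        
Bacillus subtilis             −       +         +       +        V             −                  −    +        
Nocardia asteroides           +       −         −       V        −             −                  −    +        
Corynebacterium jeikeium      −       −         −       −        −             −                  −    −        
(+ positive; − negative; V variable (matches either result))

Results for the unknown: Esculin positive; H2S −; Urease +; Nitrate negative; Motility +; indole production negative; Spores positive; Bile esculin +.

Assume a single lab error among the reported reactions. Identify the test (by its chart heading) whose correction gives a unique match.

As reported, no row in the chart matches all 8 reactions.
Reversing Esculin → still no organism matches.
Reversing Urease → still no organism matches.
Reversing Spores → still no organism matches.
Reversing Bile esculin → still no organism matches.
Reversing Nitrate (to +) → unique match: Bacillus cereus.
Reversing indole production → still no organism matches.
Reversing H2S → still no organism matches.
Reversing Motility → still no organism matches.

Nitrate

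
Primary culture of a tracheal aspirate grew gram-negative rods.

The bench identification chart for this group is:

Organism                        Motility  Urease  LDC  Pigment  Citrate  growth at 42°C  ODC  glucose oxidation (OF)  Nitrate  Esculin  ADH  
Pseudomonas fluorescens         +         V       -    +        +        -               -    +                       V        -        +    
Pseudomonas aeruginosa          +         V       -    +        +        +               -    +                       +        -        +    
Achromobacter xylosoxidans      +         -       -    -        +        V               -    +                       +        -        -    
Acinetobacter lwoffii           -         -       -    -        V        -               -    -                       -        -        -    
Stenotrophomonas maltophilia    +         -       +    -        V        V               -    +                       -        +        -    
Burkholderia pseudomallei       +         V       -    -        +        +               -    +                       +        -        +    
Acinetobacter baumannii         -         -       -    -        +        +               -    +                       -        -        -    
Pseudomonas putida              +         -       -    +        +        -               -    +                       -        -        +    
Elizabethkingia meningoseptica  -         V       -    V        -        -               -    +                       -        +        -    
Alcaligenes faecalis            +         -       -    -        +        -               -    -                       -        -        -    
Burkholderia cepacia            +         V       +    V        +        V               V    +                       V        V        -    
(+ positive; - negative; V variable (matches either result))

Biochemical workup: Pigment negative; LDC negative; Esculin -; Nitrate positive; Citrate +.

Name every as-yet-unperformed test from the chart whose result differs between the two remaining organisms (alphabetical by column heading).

Citrate +: excludes Elizabethkingia meningoseptica — 10 left.
Pigment -: excludes Pseudomonas fluorescens, Pseudomonas aeruginosa, Pseudomonas putida — 7 left.
Esculin -: excludes Stenotrophomonas maltophilia — 6 left.
LDC -: excludes Burkholderia cepacia — 5 left.
Nitrate +: excludes Acinetobacter lwoffii, Acinetobacter baumannii, Alcaligenes faecalis — 2 left.
Two candidates remain: Achromobacter xylosoxidans and Burkholderia pseudomallei.
  Motility: + vs + — same for both, does not separate.
  Urease: - vs V — variable for at least one, does not separate.
  growth at 42°C: V vs + — variable for at least one, does not separate.
  ODC: - vs - — same for both, does not separate.
  glucose oxidation (OF): + vs + — same for both, does not separate.
  ADH: Achromobacter xylosoxidans -, Burkholderia pseudomallei + — discriminates.

ADH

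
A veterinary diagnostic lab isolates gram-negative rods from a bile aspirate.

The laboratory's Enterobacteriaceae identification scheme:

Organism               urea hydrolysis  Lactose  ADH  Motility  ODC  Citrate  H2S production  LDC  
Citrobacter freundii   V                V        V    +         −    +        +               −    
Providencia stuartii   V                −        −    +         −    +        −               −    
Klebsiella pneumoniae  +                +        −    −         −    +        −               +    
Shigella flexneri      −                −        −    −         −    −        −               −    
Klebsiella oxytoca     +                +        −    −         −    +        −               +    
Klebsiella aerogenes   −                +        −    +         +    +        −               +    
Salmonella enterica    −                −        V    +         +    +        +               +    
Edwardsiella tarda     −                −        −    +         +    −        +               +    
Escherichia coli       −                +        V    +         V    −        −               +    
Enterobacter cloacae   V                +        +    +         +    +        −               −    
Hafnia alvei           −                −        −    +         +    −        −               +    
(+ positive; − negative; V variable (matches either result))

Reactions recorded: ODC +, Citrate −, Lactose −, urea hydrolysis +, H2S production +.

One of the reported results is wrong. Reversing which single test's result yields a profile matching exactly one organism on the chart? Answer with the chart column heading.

urea hydrolysis

As reported, no row in the chart matches all 5 reactions.
Reversing H2S production → still no organism matches.
Reversing Lactose → still no organism matches.
Reversing Citrate → still no organism matches.
Reversing ODC → still no organism matches.
Reversing urea hydrolysis (to −) → unique match: Edwardsiella tarda.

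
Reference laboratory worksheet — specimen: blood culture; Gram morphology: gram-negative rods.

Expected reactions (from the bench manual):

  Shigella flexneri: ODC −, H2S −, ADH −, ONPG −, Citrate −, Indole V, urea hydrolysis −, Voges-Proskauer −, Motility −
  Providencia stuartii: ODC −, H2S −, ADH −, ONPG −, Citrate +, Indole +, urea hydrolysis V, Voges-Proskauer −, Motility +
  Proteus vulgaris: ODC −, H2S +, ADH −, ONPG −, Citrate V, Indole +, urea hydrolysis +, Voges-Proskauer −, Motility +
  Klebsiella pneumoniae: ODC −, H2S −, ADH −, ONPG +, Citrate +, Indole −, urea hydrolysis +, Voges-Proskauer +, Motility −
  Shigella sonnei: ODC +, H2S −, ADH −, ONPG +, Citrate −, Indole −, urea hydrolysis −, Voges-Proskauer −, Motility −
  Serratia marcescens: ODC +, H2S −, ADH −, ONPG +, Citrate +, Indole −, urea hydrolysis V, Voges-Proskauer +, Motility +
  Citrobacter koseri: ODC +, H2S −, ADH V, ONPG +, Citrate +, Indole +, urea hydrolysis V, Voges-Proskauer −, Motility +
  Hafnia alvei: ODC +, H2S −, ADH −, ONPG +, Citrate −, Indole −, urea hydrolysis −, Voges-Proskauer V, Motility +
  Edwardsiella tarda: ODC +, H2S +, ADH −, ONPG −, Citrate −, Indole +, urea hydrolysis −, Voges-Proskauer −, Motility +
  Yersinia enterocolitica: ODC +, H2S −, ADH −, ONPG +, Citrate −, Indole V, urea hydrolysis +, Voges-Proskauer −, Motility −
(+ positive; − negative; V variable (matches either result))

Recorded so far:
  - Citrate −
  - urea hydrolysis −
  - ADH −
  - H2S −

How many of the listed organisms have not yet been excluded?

Citrate −: excludes Providencia stuartii, Klebsiella pneumoniae, Serratia marcescens, Citrobacter koseri — 6 left.
ADH −: all 6 remaining candidates are consistent.
urea hydrolysis −: excludes Proteus vulgaris, Yersinia enterocolitica — 4 left.
H2S −: excludes Edwardsiella tarda — 3 left.
Still consistent: Hafnia alvei, Shigella flexneri, Shigella sonnei.

3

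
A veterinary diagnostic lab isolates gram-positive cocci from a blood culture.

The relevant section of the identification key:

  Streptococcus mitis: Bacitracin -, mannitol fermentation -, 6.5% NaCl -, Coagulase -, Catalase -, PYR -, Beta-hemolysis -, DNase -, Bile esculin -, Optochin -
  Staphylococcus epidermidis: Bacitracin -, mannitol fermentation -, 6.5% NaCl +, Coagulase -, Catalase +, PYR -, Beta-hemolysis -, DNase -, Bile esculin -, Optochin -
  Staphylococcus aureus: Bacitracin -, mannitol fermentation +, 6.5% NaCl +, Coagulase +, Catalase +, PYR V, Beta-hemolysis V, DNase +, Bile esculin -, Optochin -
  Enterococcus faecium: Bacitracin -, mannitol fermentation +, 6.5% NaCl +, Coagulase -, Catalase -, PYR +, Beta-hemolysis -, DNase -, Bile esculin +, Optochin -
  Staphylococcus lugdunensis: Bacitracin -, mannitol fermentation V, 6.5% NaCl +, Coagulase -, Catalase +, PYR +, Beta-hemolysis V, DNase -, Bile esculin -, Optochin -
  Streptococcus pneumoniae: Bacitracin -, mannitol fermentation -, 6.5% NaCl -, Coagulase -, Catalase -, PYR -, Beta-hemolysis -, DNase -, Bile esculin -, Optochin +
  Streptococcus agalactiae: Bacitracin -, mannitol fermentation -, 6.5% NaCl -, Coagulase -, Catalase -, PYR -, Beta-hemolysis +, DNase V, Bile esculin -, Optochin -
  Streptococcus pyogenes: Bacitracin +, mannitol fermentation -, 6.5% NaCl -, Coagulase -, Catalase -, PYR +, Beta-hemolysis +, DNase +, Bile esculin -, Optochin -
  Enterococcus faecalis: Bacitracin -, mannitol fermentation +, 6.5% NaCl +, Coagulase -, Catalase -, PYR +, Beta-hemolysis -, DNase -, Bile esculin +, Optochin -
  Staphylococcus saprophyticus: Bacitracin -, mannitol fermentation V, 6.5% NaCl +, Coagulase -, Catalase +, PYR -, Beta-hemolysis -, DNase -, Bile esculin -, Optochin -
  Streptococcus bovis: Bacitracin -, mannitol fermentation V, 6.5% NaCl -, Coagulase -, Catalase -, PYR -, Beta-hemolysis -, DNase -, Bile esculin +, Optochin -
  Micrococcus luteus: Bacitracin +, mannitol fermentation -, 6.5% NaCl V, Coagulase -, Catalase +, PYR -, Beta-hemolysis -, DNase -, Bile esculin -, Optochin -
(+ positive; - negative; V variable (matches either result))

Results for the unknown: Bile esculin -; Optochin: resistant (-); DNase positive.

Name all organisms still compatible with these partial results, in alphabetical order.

DNase +: excludes 9 organisms — 3 left.
Optochin -: all 3 remaining candidates are consistent.
Bile esculin -: all 3 remaining candidates are consistent.

Staphylococcus aureus, Streptococcus agalactiae, Streptococcus pyogenes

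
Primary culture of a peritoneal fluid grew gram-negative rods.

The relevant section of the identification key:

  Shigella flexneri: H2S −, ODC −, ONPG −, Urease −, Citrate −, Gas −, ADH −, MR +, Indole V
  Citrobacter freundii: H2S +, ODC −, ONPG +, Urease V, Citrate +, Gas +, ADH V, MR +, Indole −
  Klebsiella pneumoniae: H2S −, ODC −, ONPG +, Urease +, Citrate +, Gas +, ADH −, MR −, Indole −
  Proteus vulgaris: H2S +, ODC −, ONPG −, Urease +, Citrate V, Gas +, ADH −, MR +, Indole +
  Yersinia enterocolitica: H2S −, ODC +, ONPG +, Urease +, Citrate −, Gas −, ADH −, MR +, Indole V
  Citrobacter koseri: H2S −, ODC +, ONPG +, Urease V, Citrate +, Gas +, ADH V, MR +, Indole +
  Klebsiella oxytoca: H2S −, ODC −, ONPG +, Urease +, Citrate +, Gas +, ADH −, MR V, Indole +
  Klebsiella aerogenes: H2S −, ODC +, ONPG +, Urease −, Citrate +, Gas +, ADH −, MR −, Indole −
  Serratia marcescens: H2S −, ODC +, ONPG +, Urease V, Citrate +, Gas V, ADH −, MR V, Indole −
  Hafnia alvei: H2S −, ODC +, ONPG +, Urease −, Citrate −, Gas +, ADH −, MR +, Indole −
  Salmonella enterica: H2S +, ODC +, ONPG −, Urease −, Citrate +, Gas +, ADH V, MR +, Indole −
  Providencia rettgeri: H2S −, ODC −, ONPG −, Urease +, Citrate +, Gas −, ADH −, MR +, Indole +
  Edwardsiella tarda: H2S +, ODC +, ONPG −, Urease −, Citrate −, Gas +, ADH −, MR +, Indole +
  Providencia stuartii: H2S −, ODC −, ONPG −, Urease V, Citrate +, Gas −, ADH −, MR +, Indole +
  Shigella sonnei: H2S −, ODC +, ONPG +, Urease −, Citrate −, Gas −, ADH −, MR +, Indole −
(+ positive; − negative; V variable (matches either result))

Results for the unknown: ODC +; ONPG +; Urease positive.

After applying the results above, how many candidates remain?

Urease +: excludes 6 organisms — 9 left.
ODC +: excludes 6 organisms — 3 left.
ONPG +: all 3 remaining candidates are consistent.
Still consistent: Citrobacter koseri, Serratia marcescens, Yersinia enterocolitica.

3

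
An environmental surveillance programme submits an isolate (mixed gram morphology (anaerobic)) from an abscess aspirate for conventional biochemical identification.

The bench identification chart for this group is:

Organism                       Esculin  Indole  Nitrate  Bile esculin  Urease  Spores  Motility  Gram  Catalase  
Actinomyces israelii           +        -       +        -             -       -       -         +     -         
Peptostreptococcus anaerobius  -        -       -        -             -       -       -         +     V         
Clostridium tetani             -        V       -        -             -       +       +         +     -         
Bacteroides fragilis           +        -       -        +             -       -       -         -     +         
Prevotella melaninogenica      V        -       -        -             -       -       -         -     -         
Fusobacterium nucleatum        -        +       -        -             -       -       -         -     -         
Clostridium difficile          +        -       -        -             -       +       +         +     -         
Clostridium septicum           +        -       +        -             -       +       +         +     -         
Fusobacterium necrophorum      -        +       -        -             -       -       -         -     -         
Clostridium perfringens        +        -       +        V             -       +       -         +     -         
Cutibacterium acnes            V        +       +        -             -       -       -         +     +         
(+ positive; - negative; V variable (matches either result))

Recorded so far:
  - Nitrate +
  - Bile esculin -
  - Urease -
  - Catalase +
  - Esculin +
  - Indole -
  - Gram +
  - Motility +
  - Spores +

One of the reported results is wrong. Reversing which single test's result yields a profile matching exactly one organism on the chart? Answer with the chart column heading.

As reported, no row in the chart matches all 9 reactions.
Reversing Bile esculin → still no organism matches.
Reversing Spores → still no organism matches.
Reversing Gram → still no organism matches.
Reversing Catalase (to -) → unique match: Clostridium septicum.
Reversing Urease → still no organism matches.
Reversing Nitrate → still no organism matches.
Reversing Motility → still no organism matches.
Reversing Esculin → still no organism matches.
Reversing Indole → still no organism matches.

Catalase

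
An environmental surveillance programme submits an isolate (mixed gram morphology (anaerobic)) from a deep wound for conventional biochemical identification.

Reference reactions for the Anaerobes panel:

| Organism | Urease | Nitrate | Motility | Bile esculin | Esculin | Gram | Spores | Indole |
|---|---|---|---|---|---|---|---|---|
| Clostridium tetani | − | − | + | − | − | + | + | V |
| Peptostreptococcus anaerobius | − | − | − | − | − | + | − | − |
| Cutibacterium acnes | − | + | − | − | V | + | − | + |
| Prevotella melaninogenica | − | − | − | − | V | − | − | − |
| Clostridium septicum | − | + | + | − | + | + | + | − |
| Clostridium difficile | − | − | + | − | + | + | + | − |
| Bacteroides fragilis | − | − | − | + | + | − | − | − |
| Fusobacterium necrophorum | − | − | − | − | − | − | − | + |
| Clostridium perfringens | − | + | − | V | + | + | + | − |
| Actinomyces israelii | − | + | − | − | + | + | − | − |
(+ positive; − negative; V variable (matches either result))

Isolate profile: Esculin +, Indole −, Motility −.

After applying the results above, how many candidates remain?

Motility −: excludes Clostridium tetani, Clostridium septicum, Clostridium difficile — 7 left.
Esculin +: excludes Peptostreptococcus anaerobius, Fusobacterium necrophorum — 5 left.
Indole −: excludes Cutibacterium acnes — 4 left.
Still consistent: Actinomyces israelii, Bacteroides fragilis, Clostridium perfringens, Prevotella melaninogenica.

4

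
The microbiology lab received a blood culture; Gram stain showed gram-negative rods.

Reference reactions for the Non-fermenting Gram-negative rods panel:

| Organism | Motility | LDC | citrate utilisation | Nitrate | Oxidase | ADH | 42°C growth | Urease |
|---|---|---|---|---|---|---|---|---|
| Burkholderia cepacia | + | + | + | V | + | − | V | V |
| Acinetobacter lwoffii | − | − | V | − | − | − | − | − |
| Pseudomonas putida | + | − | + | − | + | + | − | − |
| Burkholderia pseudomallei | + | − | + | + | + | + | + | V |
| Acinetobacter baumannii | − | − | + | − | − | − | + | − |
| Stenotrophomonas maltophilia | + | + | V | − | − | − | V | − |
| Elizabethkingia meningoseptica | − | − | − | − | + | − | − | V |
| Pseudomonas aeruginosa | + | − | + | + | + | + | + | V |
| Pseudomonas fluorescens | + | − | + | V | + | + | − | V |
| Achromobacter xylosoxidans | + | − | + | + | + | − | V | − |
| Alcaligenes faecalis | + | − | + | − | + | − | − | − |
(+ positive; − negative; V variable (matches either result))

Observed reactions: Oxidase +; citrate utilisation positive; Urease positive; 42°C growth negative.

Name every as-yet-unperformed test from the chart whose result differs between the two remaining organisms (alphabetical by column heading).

ADH, LDC

42°C growth −: excludes Burkholderia pseudomallei, Acinetobacter baumannii, Pseudomonas aeruginosa — 8 left.
Oxidase +: excludes Acinetobacter lwoffii, Stenotrophomonas maltophilia — 6 left.
Urease +: excludes Pseudomonas putida, Achromobacter xylosoxidans, Alcaligenes faecalis — 3 left.
citrate utilisation +: excludes Elizabethkingia meningoseptica — 2 left.
Two candidates remain: Burkholderia cepacia and Pseudomonas fluorescens.
  Motility: + vs + — same for both, does not separate.
  LDC: Burkholderia cepacia +, Pseudomonas fluorescens − — discriminates.
  Nitrate: V vs V — variable for at least one, does not separate.
  ADH: Burkholderia cepacia −, Pseudomonas fluorescens + — discriminates.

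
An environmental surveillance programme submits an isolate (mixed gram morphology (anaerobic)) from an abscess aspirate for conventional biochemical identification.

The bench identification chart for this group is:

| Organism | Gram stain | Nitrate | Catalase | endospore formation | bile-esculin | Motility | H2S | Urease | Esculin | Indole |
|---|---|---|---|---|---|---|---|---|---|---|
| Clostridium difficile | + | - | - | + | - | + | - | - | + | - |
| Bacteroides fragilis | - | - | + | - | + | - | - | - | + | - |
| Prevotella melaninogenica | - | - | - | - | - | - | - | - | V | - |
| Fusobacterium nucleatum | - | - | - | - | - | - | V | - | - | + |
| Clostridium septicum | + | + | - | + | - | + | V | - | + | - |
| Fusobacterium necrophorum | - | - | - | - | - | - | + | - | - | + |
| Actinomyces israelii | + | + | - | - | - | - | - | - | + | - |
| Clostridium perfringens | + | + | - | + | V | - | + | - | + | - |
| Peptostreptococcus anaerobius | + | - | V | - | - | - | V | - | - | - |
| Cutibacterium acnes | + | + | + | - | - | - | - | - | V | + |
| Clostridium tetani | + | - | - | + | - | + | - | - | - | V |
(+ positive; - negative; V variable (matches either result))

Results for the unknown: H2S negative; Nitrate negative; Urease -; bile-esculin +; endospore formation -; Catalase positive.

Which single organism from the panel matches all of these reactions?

Bacteroides fragilis

endospore formation -: excludes Clostridium difficile, Clostridium septicum, Clostridium perfringens, Clostridium tetani — 7 left.
Nitrate -: excludes Actinomyces israelii, Cutibacterium acnes — 5 left.
Urease -: all 5 remaining candidates are consistent.
H2S -: excludes Fusobacterium necrophorum — 4 left.
Catalase +: excludes Prevotella melaninogenica, Fusobacterium nucleatum — 2 left.
bile-esculin +: excludes Peptostreptococcus anaerobius — 1 left.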